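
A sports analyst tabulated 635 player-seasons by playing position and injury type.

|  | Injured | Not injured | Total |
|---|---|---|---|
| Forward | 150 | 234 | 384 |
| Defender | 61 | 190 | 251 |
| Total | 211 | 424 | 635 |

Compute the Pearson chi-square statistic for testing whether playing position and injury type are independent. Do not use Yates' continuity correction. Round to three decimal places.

Grand total N = 635.
Expected counts (row total × column total / N):
  Forward, Injured: 384×211/635 = 127.5969
  Forward, Not injured: 384×424/635 = 256.4031
  Defender, Injured: 251×211/635 = 83.4031
  Defender, Not injured: 251×424/635 = 167.5969
Contributions (O − E)²/E:
  (150 − 127.5969)²/127.5969 = 3.9335
  (234 − 256.4031)²/256.4031 = 1.9575
  (61 − 83.4031)²/83.4031 = 6.0177
  (190 − 167.5969)²/167.5969 = 2.9947
χ² = 3.9335 + 1.9575 + 6.0177 + 2.9947 = 14.903

14.903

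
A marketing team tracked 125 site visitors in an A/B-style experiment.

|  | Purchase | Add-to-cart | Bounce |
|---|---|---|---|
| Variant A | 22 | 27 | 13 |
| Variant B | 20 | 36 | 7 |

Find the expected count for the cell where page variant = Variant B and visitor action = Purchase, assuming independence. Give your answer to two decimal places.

21.17

Row total (Variant B) = 63; column total (Purchase) = 42; grand total N = 125.
Expected count = (row total × column total) / N = 63 × 42 / 125 = 21.17.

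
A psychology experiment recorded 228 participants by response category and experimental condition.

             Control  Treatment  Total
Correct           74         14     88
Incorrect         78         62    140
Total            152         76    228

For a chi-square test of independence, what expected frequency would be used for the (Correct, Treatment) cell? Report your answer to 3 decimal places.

Row total (Correct) = 88; column total (Treatment) = 76; grand total N = 228.
Expected count = (row total × column total) / N = 88 × 76 / 228 = 29.333.

29.333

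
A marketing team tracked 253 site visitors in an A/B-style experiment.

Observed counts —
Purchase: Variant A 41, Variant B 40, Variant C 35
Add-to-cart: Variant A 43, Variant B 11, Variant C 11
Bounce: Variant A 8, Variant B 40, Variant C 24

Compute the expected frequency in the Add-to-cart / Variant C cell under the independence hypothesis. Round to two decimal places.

Row total (Add-to-cart) = 65; column total (Variant C) = 70; grand total N = 253.
Expected count = (row total × column total) / N = 65 × 70 / 253 = 17.98.

17.98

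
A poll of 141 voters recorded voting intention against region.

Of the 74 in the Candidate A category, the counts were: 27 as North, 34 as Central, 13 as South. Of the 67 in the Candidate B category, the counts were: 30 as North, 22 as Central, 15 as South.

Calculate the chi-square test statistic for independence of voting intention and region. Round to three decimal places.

Row totals: 74, 67. Column totals: 57, 56, 28. Grand total N = 141.
Expected counts (row total × column total / N):
  Candidate A, North: 74×57/141 = 29.9149
  Candidate A, Central: 74×56/141 = 29.3901
  Candidate A, South: 74×28/141 = 14.6950
  Candidate B, North: 67×57/141 = 27.0851
  Candidate B, Central: 67×56/141 = 26.6099
  Candidate B, South: 67×28/141 = 13.3050
Contributions (O − E)²/E:
  (27 − 29.9149)²/29.9149 = 0.2840
  (34 − 29.3901)²/29.3901 = 0.7231
  (13 − 14.6950)²/14.6950 = 0.1955
  (30 − 27.0851)²/27.0851 = 0.3137
  (22 − 26.6099)²/26.6099 = 0.7986
  (15 − 13.3050)²/13.3050 = 0.2159
χ² = 0.2840 + 0.7231 + 0.1955 + 0.3137 + 0.7986 + 0.2159 = 2.531

2.531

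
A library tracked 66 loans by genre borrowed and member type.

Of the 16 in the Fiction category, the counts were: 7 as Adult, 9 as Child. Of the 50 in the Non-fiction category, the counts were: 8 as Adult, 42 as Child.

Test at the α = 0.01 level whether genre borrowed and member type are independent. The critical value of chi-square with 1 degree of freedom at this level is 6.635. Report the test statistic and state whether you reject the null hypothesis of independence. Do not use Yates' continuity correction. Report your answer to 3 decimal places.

Row totals: 16, 50. Column totals: 15, 51. Grand total N = 66.
Expected counts (row total × column total / N):
  Fiction, Adult: 16×15/66 = 3.6364
  Fiction, Child: 16×51/66 = 12.3636
  Non-fiction, Adult: 50×15/66 = 11.3636
  Non-fiction, Child: 50×51/66 = 38.6364
Contributions (O − E)²/E:
  (7 − 3.6364)²/3.6364 = 3.1113
  (9 − 12.3636)²/12.3636 = 0.9151
  (8 − 11.3636)²/11.3636 = 0.9956
  (42 − 38.6364)²/38.6364 = 0.2928
χ² = 3.1113 + 0.9151 + 0.9956 + 0.2928 = 5.315
df = (2−1)(2−1) = 1. Since 5.315 < 6.635, fail to reject the null hypothesis of independence at α = 0.01.

5.315; fail to reject H₀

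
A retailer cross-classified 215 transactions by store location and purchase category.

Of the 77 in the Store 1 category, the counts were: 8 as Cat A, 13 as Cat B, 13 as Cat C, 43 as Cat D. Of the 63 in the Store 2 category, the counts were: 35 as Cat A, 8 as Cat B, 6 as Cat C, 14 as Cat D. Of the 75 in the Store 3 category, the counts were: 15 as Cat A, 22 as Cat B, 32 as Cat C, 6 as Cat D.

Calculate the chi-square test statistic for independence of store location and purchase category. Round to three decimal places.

Row totals: 77, 63, 75. Column totals: 58, 43, 51, 63. Grand total N = 215.
Expected counts (row total × column total / N):
  Store 1, Cat A: 77×58/215 = 20.7721
  Store 1, Cat B: 77×43/215 = 15.4000
  Store 1, Cat C: 77×51/215 = 18.2651
  Store 1, Cat D: 77×63/215 = 22.5628
  Store 2, Cat A: 63×58/215 = 16.9953
  Store 2, Cat B: 63×43/215 = 12.6000
  Store 2, Cat C: 63×51/215 = 14.9442
  Store 2, Cat D: 63×63/215 = 18.4605
  Store 3, Cat A: 75×58/215 = 20.2326
  Store 3, Cat B: 75×43/215 = 15.0000
  Store 3, Cat C: 75×51/215 = 17.7907
  Store 3, Cat D: 75×63/215 = 21.9767
Contributions (O − E)²/E:
  (8 − 20.7721)²/20.7721 = 7.8532
  (13 − 15.4000)²/15.4000 = 0.3740
  (13 − 18.2651)²/18.2651 = 1.5177
  (43 − 22.5628)²/22.5628 = 18.5118
  (35 − 16.9953)²/16.9953 = 19.0741
  (8 − 12.6000)²/12.6000 = 1.6794
  (6 − 14.9442)²/14.9442 = 5.3532
  (14 − 18.4605)²/18.4605 = 1.0778
  (15 − 20.2326)²/20.2326 = 1.3533
  (22 − 15.0000)²/15.0000 = 3.2667
  (32 − 17.7907)²/17.7907 = 11.3489
  (6 − 21.9767)²/21.9767 = 11.6148
χ² = 7.8532 + 0.3740 + 1.5177 + 18.5118 + 19.0741 + 1.6794 + 5.3532 + 1.0778 + 1.3533 + 3.2667 + 11.3489 + 11.6148 = 83.025

83.025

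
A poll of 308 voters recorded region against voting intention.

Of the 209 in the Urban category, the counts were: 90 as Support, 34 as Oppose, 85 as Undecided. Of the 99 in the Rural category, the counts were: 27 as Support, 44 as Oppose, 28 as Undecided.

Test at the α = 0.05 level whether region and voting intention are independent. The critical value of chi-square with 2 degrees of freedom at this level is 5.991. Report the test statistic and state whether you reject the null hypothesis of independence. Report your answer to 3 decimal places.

Row totals: 209, 99. Column totals: 117, 78, 113. Grand total N = 308.
Expected counts (row total × column total / N):
  Urban, Support: 209×117/308 = 79.3929
  Urban, Oppose: 209×78/308 = 52.9286
  Urban, Undecided: 209×113/308 = 76.6786
  Rural, Support: 99×117/308 = 37.6071
  Rural, Oppose: 99×78/308 = 25.0714
  Rural, Undecided: 99×113/308 = 36.3214
Contributions (O − E)²/E:
  (90 − 79.3929)²/79.3929 = 1.4171
  (34 − 52.9286)²/52.9286 = 6.7693
  (85 − 76.6786)²/76.6786 = 0.9031
  (27 − 37.6071)²/37.6071 = 2.9917
  (44 − 25.0714)²/25.0714 = 14.2909
  (28 − 36.3214)²/36.3214 = 1.9065
χ² = 1.4171 + 6.7693 + 0.9031 + 2.9917 + 14.2909 + 1.9065 = 28.279
df = (2−1)(3−1) = 2. Since 28.279 > 5.991, reject the null hypothesis of independence at α = 0.05.

28.279; reject H₀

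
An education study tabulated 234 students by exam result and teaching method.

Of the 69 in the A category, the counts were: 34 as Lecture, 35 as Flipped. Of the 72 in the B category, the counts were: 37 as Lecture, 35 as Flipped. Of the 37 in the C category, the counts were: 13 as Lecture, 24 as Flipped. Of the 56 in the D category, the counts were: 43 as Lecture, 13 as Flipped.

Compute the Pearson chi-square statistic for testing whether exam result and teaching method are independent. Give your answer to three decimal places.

Row totals: 69, 72, 37, 56. Column totals: 127, 107. Grand total N = 234.
Expected counts (row total × column total / N):
  A, Lecture: 69×127/234 = 37.4487
  A, Flipped: 69×107/234 = 31.5513
  B, Lecture: 72×127/234 = 39.0769
  B, Flipped: 72×107/234 = 32.9231
  C, Lecture: 37×127/234 = 20.0812
  C, Flipped: 37×107/234 = 16.9188
  D, Lecture: 56×127/234 = 30.3932
  D, Flipped: 56×107/234 = 25.6068
Contributions (O − E)²/E:
  (34 − 37.4487)²/37.4487 = 0.3176
  (35 − 31.5513)²/31.5513 = 0.3770
  (37 − 39.0769)²/39.0769 = 0.1104
  (35 − 32.9231)²/32.9231 = 0.1310
  (13 − 20.0812)²/20.0812 = 2.4970
  (24 − 16.9188)²/16.9188 = 2.9638
  (43 − 30.3932)²/30.3932 = 5.2292
  (13 − 25.6068)²/25.6068 = 6.2066
χ² = 0.3176 + 0.3770 + 0.1104 + 0.1310 + 2.4970 + 2.9638 + 5.2292 + 6.2066 = 17.833

17.833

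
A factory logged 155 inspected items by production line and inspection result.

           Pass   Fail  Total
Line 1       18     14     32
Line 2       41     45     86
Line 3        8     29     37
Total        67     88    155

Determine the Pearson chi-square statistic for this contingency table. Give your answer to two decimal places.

Grand total N = 155.
Expected counts (row total × column total / N):
  Line 1, Pass: 32×67/155 = 13.832
  Line 1, Fail: 32×88/155 = 18.168
  Line 2, Pass: 86×67/155 = 37.174
  Line 2, Fail: 86×88/155 = 48.826
  Line 3, Pass: 37×67/155 = 15.994
  Line 3, Fail: 37×88/155 = 21.006
Contributions (O − E)²/E:
  (18 − 13.832)²/13.832 = 1.2559
  (14 − 18.168)²/18.168 = 0.9562
  (41 − 37.174)²/37.174 = 0.3938
  (45 − 48.826)²/48.826 = 0.2998
  (8 − 15.994)²/15.994 = 3.9955
  (29 − 21.006)²/21.006 = 3.0422
χ² = 1.2559 + 0.9562 + 0.3938 + 0.2998 + 3.9955 + 3.0422 = 9.94

9.94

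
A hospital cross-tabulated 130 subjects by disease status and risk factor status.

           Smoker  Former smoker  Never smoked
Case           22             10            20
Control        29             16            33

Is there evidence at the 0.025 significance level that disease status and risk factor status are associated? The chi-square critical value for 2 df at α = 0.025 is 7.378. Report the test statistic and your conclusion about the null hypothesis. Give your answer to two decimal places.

0.35; fail to reject H₀

Row totals: 52, 78. Column totals: 51, 26, 53. Grand total N = 130.
Expected counts (row total × column total / N):
  Case, Smoker: 52×51/130 = 20.400
  Case, Former smoker: 52×26/130 = 10.400
  Case, Never smoked: 52×53/130 = 21.200
  Control, Smoker: 78×51/130 = 30.600
  Control, Former smoker: 78×26/130 = 15.600
  Control, Never smoked: 78×53/130 = 31.800
Contributions (O − E)²/E:
  (22 − 20.400)²/20.400 = 0.1255
  (10 − 10.400)²/10.400 = 0.0154
  (20 − 21.200)²/21.200 = 0.0679
  (29 − 30.600)²/30.600 = 0.0837
  (16 − 15.600)²/15.600 = 0.0103
  (33 − 31.800)²/31.800 = 0.0453
χ² = 0.1255 + 0.0154 + 0.0679 + 0.0837 + 0.0103 + 0.0453 = 0.35
df = (2−1)(3−1) = 2. Since 0.35 < 7.378, fail to reject the null hypothesis of independence at α = 0.025.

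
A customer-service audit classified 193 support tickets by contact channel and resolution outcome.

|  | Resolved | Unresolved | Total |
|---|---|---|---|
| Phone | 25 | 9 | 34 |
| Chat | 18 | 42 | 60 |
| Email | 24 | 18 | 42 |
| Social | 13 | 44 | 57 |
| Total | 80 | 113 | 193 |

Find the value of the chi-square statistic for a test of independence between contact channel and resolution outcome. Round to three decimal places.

Grand total N = 193.
Expected counts (row total × column total / N):
  Phone, Resolved: 34×80/193 = 14.0933
  Phone, Unresolved: 34×113/193 = 19.9067
  Chat, Resolved: 60×80/193 = 24.8705
  Chat, Unresolved: 60×113/193 = 35.1295
  Email, Resolved: 42×80/193 = 17.4093
  Email, Unresolved: 42×113/193 = 24.5907
  Social, Resolved: 57×80/193 = 23.6269
  Social, Unresolved: 57×113/193 = 33.3731
Contributions (O − E)²/E:
  (25 − 14.0933)²/14.0933 = 8.4406
  (9 − 19.9067)²/19.9067 = 5.9757
  (18 − 24.8705)²/24.8705 = 1.8980
  (42 − 35.1295)²/35.1295 = 1.3437
  (24 − 17.4093)²/17.4093 = 2.4951
  (18 − 24.5907)²/24.5907 = 1.7664
  (13 − 23.6269)²/23.6269 = 4.7798
  (44 − 33.3731)²/33.3731 = 3.3839
χ² = 8.4406 + 5.9757 + 1.8980 + 1.3437 + 2.4951 + 1.7664 + 4.7798 + 3.3839 = 30.083

30.083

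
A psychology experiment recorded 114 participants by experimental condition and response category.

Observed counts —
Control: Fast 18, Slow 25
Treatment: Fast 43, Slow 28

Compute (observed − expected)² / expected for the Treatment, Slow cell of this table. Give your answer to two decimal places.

0.76

Row total (Treatment) = 71; column total (Slow) = 53; N = 114.
Expected count E = 71 × 53 / 114 = 33.0088.
Contribution = (O − E)²/E = (28 − 33.0088)² / 33.0088 = 0.76.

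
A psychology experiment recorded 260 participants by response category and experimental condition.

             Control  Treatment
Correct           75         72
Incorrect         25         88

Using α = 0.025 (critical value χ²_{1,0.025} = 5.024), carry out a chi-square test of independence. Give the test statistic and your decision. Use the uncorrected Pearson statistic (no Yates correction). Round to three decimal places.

Row totals: 147, 113. Column totals: 100, 160. Grand total N = 260.
Expected counts (row total × column total / N):
  Correct, Control: 147×100/260 = 56.5385
  Correct, Treatment: 147×160/260 = 90.4615
  Incorrect, Control: 113×100/260 = 43.4615
  Incorrect, Treatment: 113×160/260 = 69.5385
Contributions (O − E)²/E:
  (75 − 56.5385)²/56.5385 = 6.0282
  (72 − 90.4615)²/90.4615 = 3.7676
  (25 − 43.4615)²/43.4615 = 7.8420
  (88 − 69.5385)²/69.5385 = 4.9013
χ² = 6.0282 + 3.7676 + 7.8420 + 4.9013 = 22.539
df = (2−1)(2−1) = 1. Since 22.539 > 5.024, reject the null hypothesis of independence at α = 0.025.

22.539; reject H₀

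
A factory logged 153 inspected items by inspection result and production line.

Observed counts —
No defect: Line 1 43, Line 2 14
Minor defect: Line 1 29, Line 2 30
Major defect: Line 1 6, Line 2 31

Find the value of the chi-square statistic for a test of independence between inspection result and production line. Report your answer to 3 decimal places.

Row totals: 57, 59, 37. Column totals: 78, 75. Grand total N = 153.
Expected counts (row total × column total / N):
  No defect, Line 1: 57×78/153 = 29.05882
  No defect, Line 2: 57×75/153 = 27.94118
  Minor defect, Line 1: 59×78/153 = 30.07843
  Minor defect, Line 2: 59×75/153 = 28.92157
  Major defect, Line 1: 37×78/153 = 18.86275
  Major defect, Line 2: 37×75/153 = 18.13725
Contributions (O − E)²/E:
  (43 − 29.05882)²/29.05882 = 6.6884
  (14 − 27.94118)²/27.94118 = 6.9559
  (29 − 30.07843)²/30.07843 = 0.0387
  (30 − 28.92157)²/28.92157 = 0.0402
  (6 − 18.86275)²/18.86275 = 8.7713
  (31 − 18.13725)²/18.13725 = 9.1221
χ² = 6.6884 + 6.9559 + 0.0387 + 0.0402 + 8.7713 + 9.1221 = 31.617

31.617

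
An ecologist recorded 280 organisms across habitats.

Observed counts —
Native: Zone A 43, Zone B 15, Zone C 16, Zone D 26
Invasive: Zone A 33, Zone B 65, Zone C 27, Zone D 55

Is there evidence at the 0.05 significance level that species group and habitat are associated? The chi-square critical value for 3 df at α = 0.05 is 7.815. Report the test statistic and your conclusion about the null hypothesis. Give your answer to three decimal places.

Row totals: 100, 180. Column totals: 76, 80, 43, 81. Grand total N = 280.
Expected counts (row total × column total / N):
  Native, Zone A: 100×76/280 = 27.1429
  Native, Zone B: 100×80/280 = 28.5714
  Native, Zone C: 100×43/280 = 15.3571
  Native, Zone D: 100×81/280 = 28.9286
  Invasive, Zone A: 180×76/280 = 48.8571
  Invasive, Zone B: 180×80/280 = 51.4286
  Invasive, Zone C: 180×43/280 = 27.6429
  Invasive, Zone D: 180×81/280 = 52.0714
Contributions (O − E)²/E:
  (43 − 27.1429)²/27.1429 = 9.2638
  (15 − 28.5714)²/28.5714 = 6.4464
  (16 − 15.3571)²/15.3571 = 0.0269
  (26 − 28.9286)²/28.9286 = 0.2965
  (33 − 48.8571)²/48.8571 = 5.1466
  (65 − 51.4286)²/51.4286 = 3.5813
  (27 − 27.6429)²/27.6429 = 0.0150
  (55 − 52.0714)²/52.0714 = 0.1647
χ² = 9.2638 + 6.4464 + 0.0269 + 0.2965 + 5.1466 + 3.5813 + 0.0150 + 0.1647 = 24.941
df = (2−1)(4−1) = 3. Since 24.941 > 7.815, reject the null hypothesis of independence at α = 0.05.

24.941; reject H₀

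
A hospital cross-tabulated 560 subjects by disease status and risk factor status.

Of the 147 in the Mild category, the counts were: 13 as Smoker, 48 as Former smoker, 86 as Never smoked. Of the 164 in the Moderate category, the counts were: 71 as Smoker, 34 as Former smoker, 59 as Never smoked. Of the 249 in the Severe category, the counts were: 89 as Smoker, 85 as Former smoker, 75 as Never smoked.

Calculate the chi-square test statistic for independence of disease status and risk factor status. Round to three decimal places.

59.287

Row totals: 147, 164, 249. Column totals: 173, 167, 220. Grand total N = 560.
Expected counts (row total × column total / N):
  Mild, Smoker: 147×173/560 = 45.4125
  Mild, Former smoker: 147×167/560 = 43.8375
  Mild, Never smoked: 147×220/560 = 57.7500
  Moderate, Smoker: 164×173/560 = 50.6643
  Moderate, Former smoker: 164×167/560 = 48.9071
  Moderate, Never smoked: 164×220/560 = 64.4286
  Severe, Smoker: 249×173/560 = 76.9232
  Severe, Former smoker: 249×167/560 = 74.2554
  Severe, Never smoked: 249×220/560 = 97.8214
Contributions (O − E)²/E:
  (13 − 45.4125)²/45.4125 = 23.1339
  (48 − 43.8375)²/43.8375 = 0.3952
  (86 − 57.7500)²/57.7500 = 13.8193
  (71 − 50.6643)²/50.6643 = 8.1624
  (34 − 48.9071)²/48.9071 = 4.5437
  (59 − 64.4286)²/64.4286 = 0.4574
  (89 − 76.9232)²/76.9232 = 1.8960
  (85 − 74.2554)²/74.2554 = 1.5547
  (75 − 97.8214)²/97.8214 = 5.3242
χ² = 23.1339 + 0.3952 + 13.8193 + 8.1624 + 4.5437 + 0.4574 + 1.8960 + 1.5547 + 5.3242 = 59.287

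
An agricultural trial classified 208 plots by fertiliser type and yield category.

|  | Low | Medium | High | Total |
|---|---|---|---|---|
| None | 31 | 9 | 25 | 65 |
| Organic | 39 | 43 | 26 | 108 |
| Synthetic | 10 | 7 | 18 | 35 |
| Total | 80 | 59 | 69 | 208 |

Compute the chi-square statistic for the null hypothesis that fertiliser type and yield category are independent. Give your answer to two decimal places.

Grand total N = 208.
Expected counts (row total × column total / N):
  None, Low: 65×80/208 = 25.000
  None, Medium: 65×59/208 = 18.438
  None, High: 65×69/208 = 21.562
  Organic, Low: 108×80/208 = 41.538
  Organic, Medium: 108×59/208 = 30.635
  Organic, High: 108×69/208 = 35.827
  Synthetic, Low: 35×80/208 = 13.462
  Synthetic, Medium: 35×59/208 = 9.928
  Synthetic, High: 35×69/208 = 11.611
Contributions (O − E)²/E:
  (31 − 25.000)²/25.000 = 1.4400
  (9 − 18.438)²/18.438 = 4.8311
  (25 − 21.562)²/21.562 = 0.5482
  (39 − 41.538)²/41.538 = 0.1551
  (43 − 30.635)²/30.635 = 4.9908
  (26 − 35.827)²/35.827 = 2.6955
  (10 − 13.462)²/13.462 = 0.8903
  (7 − 9.928)²/9.928 = 0.8635
  (18 − 11.611)²/11.611 = 3.5156
χ² = 1.4400 + 4.8311 + 0.5482 + 0.1551 + 4.9908 + 2.6955 + 0.8903 + 0.8635 + 3.5156 = 19.93

19.93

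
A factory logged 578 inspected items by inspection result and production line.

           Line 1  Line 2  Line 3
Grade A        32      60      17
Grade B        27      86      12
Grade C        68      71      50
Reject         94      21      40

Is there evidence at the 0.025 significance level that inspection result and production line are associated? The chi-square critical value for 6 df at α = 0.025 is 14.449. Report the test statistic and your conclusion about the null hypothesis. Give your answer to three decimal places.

103.351; reject H₀

Row totals: 109, 125, 189, 155. Column totals: 221, 238, 119. Grand total N = 578.
Expected counts (row total × column total / N):
  Grade A, Line 1: 109×221/578 = 41.6765
  Grade A, Line 2: 109×238/578 = 44.8824
  Grade A, Line 3: 109×119/578 = 22.4412
  Grade B, Line 1: 125×221/578 = 47.7941
  Grade B, Line 2: 125×238/578 = 51.4706
  Grade B, Line 3: 125×119/578 = 25.7353
  Grade C, Line 1: 189×221/578 = 72.2647
  Grade C, Line 2: 189×238/578 = 77.8235
  Grade C, Line 3: 189×119/578 = 38.9118
  Reject, Line 1: 155×221/578 = 59.2647
  Reject, Line 2: 155×238/578 = 63.8235
  Reject, Line 3: 155×119/578 = 31.9118
Contributions (O − E)²/E:
  (32 − 41.6765)²/41.6765 = 2.2467
  (60 − 44.8824)²/44.8824 = 5.0920
  (17 − 22.4412)²/22.4412 = 1.3193
  (27 − 47.7941)²/47.7941 = 9.0470
  (86 − 51.4706)²/51.4706 = 23.1643
  (12 − 25.7353)²/25.7353 = 7.3307
  (68 − 72.2647)²/72.2647 = 0.2517
  (71 − 77.8235)²/77.8235 = 0.5983
  (50 − 38.9118)²/38.9118 = 3.1597
  (94 − 59.2647)²/59.2647 = 20.3585
  (21 − 63.8235)²/63.8235 = 28.7332
  (40 − 31.9118)²/31.9118 = 2.0500
χ² = 2.2467 + 5.0920 + 1.3193 + 9.0470 + 23.1643 + 7.3307 + 0.2517 + 0.5983 + 3.1597 + 20.3585 + 28.7332 + 2.0500 = 103.351
df = (4−1)(3−1) = 6. Since 103.351 > 14.449, reject the null hypothesis of independence at α = 0.025.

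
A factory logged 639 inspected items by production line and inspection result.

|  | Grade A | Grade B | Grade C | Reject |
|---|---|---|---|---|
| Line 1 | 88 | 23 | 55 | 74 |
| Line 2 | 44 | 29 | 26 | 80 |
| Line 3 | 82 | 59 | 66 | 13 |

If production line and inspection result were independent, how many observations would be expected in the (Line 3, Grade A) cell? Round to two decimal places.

73.68

Row total (Line 3) = 220; column total (Grade A) = 214; grand total N = 639.
Expected count = (row total × column total) / N = 220 × 214 / 639 = 73.68.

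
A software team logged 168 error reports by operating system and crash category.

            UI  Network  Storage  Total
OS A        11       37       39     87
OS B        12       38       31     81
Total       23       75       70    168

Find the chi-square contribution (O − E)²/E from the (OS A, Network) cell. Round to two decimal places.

Row total (OS A) = 87; column total (Network) = 75; N = 168.
Expected count E = 87 × 75 / 168 = 38.839.
Contribution = (O − E)²/E = (37 − 38.839)² / 38.839 = 0.09.

0.09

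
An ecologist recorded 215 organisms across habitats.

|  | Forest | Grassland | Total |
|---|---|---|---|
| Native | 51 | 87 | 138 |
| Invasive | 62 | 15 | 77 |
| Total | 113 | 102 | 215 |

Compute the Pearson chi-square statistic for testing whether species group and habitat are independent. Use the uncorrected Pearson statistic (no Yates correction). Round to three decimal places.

37.615

Grand total N = 215.
Expected counts (row total × column total / N):
  Native, Forest: 138×113/215 = 72.53023
  Native, Grassland: 138×102/215 = 65.46977
  Invasive, Forest: 77×113/215 = 40.46977
  Invasive, Grassland: 77×102/215 = 36.53023
Contributions (O − E)²/E:
  (51 − 72.53023)²/72.53023 = 6.3911
  (87 − 65.46977)²/65.46977 = 7.0804
  (62 − 40.46977)²/40.46977 = 11.4542
  (15 − 36.53023)²/36.53023 = 12.6895
χ² = 6.3911 + 7.0804 + 11.4542 + 12.6895 = 37.615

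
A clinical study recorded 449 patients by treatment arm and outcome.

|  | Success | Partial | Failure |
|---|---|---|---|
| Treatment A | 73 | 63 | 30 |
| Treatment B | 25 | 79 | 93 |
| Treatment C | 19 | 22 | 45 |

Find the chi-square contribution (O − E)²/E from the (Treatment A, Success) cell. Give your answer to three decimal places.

20.453

Row total (Treatment A) = 166; column total (Success) = 117; N = 449.
Expected count E = 166 × 117 / 449 = 43.2561.
Contribution = (O − E)²/E = (73 − 43.2561)² / 43.2561 = 20.453.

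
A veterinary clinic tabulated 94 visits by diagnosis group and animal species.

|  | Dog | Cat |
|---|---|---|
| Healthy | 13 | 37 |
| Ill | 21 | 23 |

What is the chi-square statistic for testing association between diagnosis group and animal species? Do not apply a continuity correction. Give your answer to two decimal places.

Row totals: 50, 44. Column totals: 34, 60. Grand total N = 94.
Expected counts (row total × column total / N):
  Healthy, Dog: 50×34/94 = 18.085
  Healthy, Cat: 50×60/94 = 31.915
  Ill, Dog: 44×34/94 = 15.915
  Ill, Cat: 44×60/94 = 28.085
Contributions (O − E)²/E:
  (13 − 18.085)²/18.085 = 1.4298
  (37 − 31.915)²/31.915 = 0.8102
  (21 − 15.915)²/15.915 = 1.6247
  (23 − 28.085)²/28.085 = 0.9207
χ² = 1.4298 + 0.8102 + 1.6247 + 0.9207 = 4.79

4.79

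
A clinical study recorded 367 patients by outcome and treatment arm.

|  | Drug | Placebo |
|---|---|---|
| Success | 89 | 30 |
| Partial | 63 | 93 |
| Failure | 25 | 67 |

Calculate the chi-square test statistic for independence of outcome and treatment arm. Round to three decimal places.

Row totals: 119, 156, 92. Column totals: 177, 190. Grand total N = 367.
Expected counts (row total × column total / N):
  Success, Drug: 119×177/367 = 57.39237
  Success, Placebo: 119×190/367 = 61.60763
  Partial, Drug: 156×177/367 = 75.23706
  Partial, Placebo: 156×190/367 = 80.76294
  Failure, Drug: 92×177/367 = 44.37057
  Failure, Placebo: 92×190/367 = 47.62943
Contributions (O − E)²/E:
  (89 − 57.39237)²/57.39237 = 17.4072
  (30 − 61.60763)²/61.60763 = 16.2162
  (63 − 75.23706)²/75.23706 = 1.9903
  (93 − 80.76294)²/80.76294 = 1.8541
  (25 − 44.37057)²/44.37057 = 8.4565
  (67 − 47.62943)²/47.62943 = 7.8779
χ² = 17.4072 + 16.2162 + 1.9903 + 1.8541 + 8.4565 + 7.8779 = 53.802

53.802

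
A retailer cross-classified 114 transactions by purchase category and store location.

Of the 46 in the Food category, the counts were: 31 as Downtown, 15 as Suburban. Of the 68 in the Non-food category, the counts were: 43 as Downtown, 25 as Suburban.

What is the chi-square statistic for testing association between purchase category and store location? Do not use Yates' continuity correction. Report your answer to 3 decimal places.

0.208

Row totals: 46, 68. Column totals: 74, 40. Grand total N = 114.
Expected counts (row total × column total / N):
  Food, Downtown: 46×74/114 = 29.8596
  Food, Suburban: 46×40/114 = 16.1404
  Non-food, Downtown: 68×74/114 = 44.1404
  Non-food, Suburban: 68×40/114 = 23.8596
Contributions (O − E)²/E:
  (31 − 29.8596)²/29.8596 = 0.0436
  (15 − 16.1404)²/16.1404 = 0.0806
  (43 − 44.1404)²/44.1404 = 0.0295
  (25 − 23.8596)²/23.8596 = 0.0545
χ² = 0.0436 + 0.0806 + 0.0295 + 0.0545 = 0.208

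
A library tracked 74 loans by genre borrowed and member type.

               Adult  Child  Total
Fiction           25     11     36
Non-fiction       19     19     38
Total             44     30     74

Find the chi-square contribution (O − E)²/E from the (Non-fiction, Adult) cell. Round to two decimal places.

0.57

Row total (Non-fiction) = 38; column total (Adult) = 44; N = 74.
Expected count E = 38 × 44 / 74 = 22.595.
Contribution = (O − E)²/E = (19 − 22.595)² / 22.595 = 0.57.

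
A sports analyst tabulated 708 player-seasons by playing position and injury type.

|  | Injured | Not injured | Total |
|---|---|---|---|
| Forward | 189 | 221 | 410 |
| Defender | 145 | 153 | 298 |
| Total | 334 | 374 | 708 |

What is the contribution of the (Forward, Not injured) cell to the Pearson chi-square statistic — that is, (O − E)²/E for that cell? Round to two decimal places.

Row total (Forward) = 410; column total (Not injured) = 374; N = 708.
Expected count E = 410 × 374 / 708 = 216.582.
Contribution = (O − E)²/E = (221 − 216.582)² / 216.582 = 0.09.

0.09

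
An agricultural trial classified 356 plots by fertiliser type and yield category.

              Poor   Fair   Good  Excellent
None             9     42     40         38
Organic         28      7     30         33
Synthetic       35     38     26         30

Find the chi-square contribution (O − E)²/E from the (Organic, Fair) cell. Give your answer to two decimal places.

12.00

Row total (Organic) = 98; column total (Fair) = 87; N = 356.
Expected count E = 98 × 87 / 356 = 23.949.
Contribution = (O − E)²/E = (7 − 23.949)² / 23.949 = 12.00.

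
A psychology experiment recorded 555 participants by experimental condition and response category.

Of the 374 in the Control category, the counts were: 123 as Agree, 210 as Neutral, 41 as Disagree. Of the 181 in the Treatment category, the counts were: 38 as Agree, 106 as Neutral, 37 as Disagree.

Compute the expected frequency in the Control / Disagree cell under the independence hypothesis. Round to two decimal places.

Row total (Control) = 374; column total (Disagree) = 78; grand total N = 555.
Expected count = (row total × column total) / N = 374 × 78 / 555 = 52.56.

52.56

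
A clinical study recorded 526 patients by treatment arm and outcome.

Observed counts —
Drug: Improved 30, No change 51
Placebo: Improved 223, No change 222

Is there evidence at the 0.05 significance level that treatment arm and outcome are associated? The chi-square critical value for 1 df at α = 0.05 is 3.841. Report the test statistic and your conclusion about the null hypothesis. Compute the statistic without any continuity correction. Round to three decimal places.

Row totals: 81, 445. Column totals: 253, 273. Grand total N = 526.
Expected counts (row total × column total / N):
  Drug, Improved: 81×253/526 = 38.9601
  Drug, No change: 81×273/526 = 42.0399
  Placebo, Improved: 445×253/526 = 214.0399
  Placebo, No change: 445×273/526 = 230.9601
Contributions (O − E)²/E:
  (30 − 38.9601)²/38.9601 = 2.0607
  (51 − 42.0399)²/42.0399 = 1.9097
  (223 − 214.0399)²/214.0399 = 0.3751
  (222 − 230.9601)²/230.9601 = 0.3476
χ² = 2.0607 + 1.9097 + 0.3751 + 0.3476 = 4.693
df = (2−1)(2−1) = 1. Since 4.693 > 3.841, reject the null hypothesis of independence at α = 0.05.

4.693; reject H₀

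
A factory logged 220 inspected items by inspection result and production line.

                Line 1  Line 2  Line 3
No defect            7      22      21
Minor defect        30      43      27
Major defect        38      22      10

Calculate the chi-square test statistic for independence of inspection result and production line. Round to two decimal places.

Row totals: 50, 100, 70. Column totals: 75, 87, 58. Grand total N = 220.
Expected counts (row total × column total / N):
  No defect, Line 1: 50×75/220 = 17.045
  No defect, Line 2: 50×87/220 = 19.773
  No defect, Line 3: 50×58/220 = 13.182
  Minor defect, Line 1: 100×75/220 = 34.091
  Minor defect, Line 2: 100×87/220 = 39.545
  Minor defect, Line 3: 100×58/220 = 26.364
  Major defect, Line 1: 70×75/220 = 23.864
  Major defect, Line 2: 70×87/220 = 27.682
  Major defect, Line 3: 70×58/220 = 18.455
Contributions (O − E)²/E:
  (7 − 17.045)²/17.045 = 5.9197
  (22 − 19.773)²/19.773 = 0.2508
  (21 − 13.182)²/13.182 = 4.6367
  (30 − 34.091)²/34.091 = 0.4909
  (43 − 39.545)²/39.545 = 0.3019
  (27 − 26.364)²/26.364 = 0.0153
  (38 − 23.864)²/23.864 = 8.3736
  (22 − 27.682)²/27.682 = 1.1663
  (10 − 18.455)²/18.455 = 3.8736
χ² = 5.9197 + 0.2508 + 4.6367 + 0.4909 + 0.3019 + 0.0153 + 8.3736 + 1.1663 + 3.8736 = 25.03

25.03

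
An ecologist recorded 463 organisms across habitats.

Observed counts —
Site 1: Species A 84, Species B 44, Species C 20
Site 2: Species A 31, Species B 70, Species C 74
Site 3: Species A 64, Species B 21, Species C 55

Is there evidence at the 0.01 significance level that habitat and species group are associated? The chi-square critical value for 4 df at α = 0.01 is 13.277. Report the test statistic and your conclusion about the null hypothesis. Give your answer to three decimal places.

74.669; reject H₀

Row totals: 148, 175, 140. Column totals: 179, 135, 149. Grand total N = 463.
Expected counts (row total × column total / N):
  Site 1, Species A: 148×179/463 = 57.2181
  Site 1, Species B: 148×135/463 = 43.1533
  Site 1, Species C: 148×149/463 = 47.6285
  Site 2, Species A: 175×179/463 = 67.6566
  Site 2, Species B: 175×135/463 = 51.0259
  Site 2, Species C: 175×149/463 = 56.3175
  Site 3, Species A: 140×179/463 = 54.1253
  Site 3, Species B: 140×135/463 = 40.8207
  Site 3, Species C: 140×149/463 = 45.0540
Contributions (O − E)²/E:
  (84 − 57.2181)²/57.2181 = 12.5357
  (44 − 43.1533)²/43.1533 = 0.0166
  (20 − 47.6285)²/47.6285 = 16.0268
  (31 − 67.6566)²/67.6566 = 19.8607
  (70 − 51.0259)²/51.0259 = 7.0556
  (74 − 56.3175)²/56.3175 = 5.5519
  (64 − 54.1253)²/54.1253 = 1.8016
  (21 − 40.8207)²/40.8207 = 9.6240
  (55 − 45.0540)²/45.0540 = 2.1957
χ² = 12.5357 + 0.0166 + 16.0268 + 19.8607 + 7.0556 + 5.5519 + 1.8016 + 9.6240 + 2.1957 = 74.669
df = (3−1)(3−1) = 4. Since 74.669 > 13.277, reject the null hypothesis of independence at α = 0.01.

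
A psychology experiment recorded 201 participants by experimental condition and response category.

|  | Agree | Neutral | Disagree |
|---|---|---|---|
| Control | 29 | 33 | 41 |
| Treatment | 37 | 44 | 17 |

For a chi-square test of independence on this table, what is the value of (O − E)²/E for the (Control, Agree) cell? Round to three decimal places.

Row total (Control) = 103; column total (Agree) = 66; N = 201.
Expected count E = 103 × 66 / 201 = 33.8209.
Contribution = (O − E)²/E = (29 − 33.8209)² / 33.8209 = 0.687.

0.687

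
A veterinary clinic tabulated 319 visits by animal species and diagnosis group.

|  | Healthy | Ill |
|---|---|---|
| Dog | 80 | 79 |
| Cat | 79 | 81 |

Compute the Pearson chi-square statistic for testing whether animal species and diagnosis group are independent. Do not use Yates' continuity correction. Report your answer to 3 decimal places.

Row totals: 159, 160. Column totals: 159, 160. Grand total N = 319.
Expected counts (row total × column total / N):
  Dog, Healthy: 159×159/319 = 79.2508
  Dog, Ill: 159×160/319 = 79.7492
  Cat, Healthy: 160×159/319 = 79.7492
  Cat, Ill: 160×160/319 = 80.2508
Contributions (O − E)²/E:
  (80 − 79.2508)²/79.2508 = 0.0071
  (79 − 79.7492)²/79.7492 = 0.0070
  (79 − 79.7492)²/79.7492 = 0.0070
  (81 − 80.2508)²/80.2508 = 0.0070
χ² = 0.0071 + 0.0070 + 0.0070 + 0.0070 = 0.028

0.028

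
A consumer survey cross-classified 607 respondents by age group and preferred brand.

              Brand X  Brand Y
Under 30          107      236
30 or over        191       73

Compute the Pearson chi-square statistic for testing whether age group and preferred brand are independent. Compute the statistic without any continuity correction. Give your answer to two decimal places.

Row totals: 343, 264. Column totals: 298, 309. Grand total N = 607.
Expected counts (row total × column total / N):
  Under 30, Brand X: 343×298/607 = 168.392
  Under 30, Brand Y: 343×309/607 = 174.608
  30 or over, Brand X: 264×298/607 = 129.608
  30 or over, Brand Y: 264×309/607 = 134.392
Contributions (O − E)²/E:
  (107 − 168.392)²/168.392 = 22.3822
  (236 − 174.608)²/174.608 = 21.5854
  (191 − 129.608)²/129.608 = 29.0798
  (73 − 134.392)²/134.392 = 28.0447
χ² = 22.3822 + 21.5854 + 29.0798 + 28.0447 = 101.09

101.09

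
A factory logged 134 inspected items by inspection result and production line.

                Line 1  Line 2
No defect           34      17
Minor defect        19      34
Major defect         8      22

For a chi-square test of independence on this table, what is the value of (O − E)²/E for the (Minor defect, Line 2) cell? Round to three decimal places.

Row total (Minor defect) = 53; column total (Line 2) = 73; N = 134.
Expected count E = 53 × 73 / 134 = 28.8731.
Contribution = (O − E)²/E = (34 − 28.8731)² / 28.8731 = 0.910.

0.910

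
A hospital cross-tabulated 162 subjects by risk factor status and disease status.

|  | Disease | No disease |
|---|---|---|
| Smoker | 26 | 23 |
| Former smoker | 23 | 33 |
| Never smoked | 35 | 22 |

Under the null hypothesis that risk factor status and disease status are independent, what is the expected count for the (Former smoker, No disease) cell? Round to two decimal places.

26.96

Row total (Former smoker) = 56; column total (No disease) = 78; grand total N = 162.
Expected count = (row total × column total) / N = 56 × 78 / 162 = 26.96.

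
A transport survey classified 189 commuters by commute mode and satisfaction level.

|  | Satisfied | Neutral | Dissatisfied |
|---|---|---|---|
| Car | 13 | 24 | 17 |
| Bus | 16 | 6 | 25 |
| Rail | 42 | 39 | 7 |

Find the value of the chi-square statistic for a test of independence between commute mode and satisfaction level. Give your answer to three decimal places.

Row totals: 54, 47, 88. Column totals: 71, 69, 49. Grand total N = 189.
Expected counts (row total × column total / N):
  Car, Satisfied: 54×71/189 = 20.2857
  Car, Neutral: 54×69/189 = 19.7143
  Car, Dissatisfied: 54×49/189 = 14.0000
  Bus, Satisfied: 47×71/189 = 17.6561
  Bus, Neutral: 47×69/189 = 17.1587
  Bus, Dissatisfied: 47×49/189 = 12.1852
  Rail, Satisfied: 88×71/189 = 33.0582
  Rail, Neutral: 88×69/189 = 32.1270
  Rail, Dissatisfied: 88×49/189 = 22.8148
Contributions (O − E)²/E:
  (13 − 20.2857)²/20.2857 = 2.6167
  (24 − 19.7143)²/19.7143 = 0.9317
  (17 − 14.0000)²/14.0000 = 0.6429
  (16 − 17.6561)²/17.6561 = 0.1553
  (6 − 17.1587)²/17.1587 = 7.2568
  (25 − 12.1852)²/12.1852 = 13.4769
  (42 − 33.0582)²/33.0582 = 2.4186
  (39 − 32.1270)²/32.1270 = 1.4704
  (7 − 22.8148)²/22.8148 = 10.9625
χ² = 2.6167 + 0.9317 + 0.6429 + 0.1553 + 7.2568 + 13.4769 + 2.4186 + 1.4704 + 10.9625 = 39.932

39.932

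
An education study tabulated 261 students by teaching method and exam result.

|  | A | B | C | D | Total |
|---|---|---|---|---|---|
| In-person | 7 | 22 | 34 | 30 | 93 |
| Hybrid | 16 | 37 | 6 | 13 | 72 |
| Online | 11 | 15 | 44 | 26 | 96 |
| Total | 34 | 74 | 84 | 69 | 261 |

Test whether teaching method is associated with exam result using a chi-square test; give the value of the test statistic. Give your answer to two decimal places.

Grand total N = 261.
Expected counts (row total × column total / N):
  In-person, A: 93×34/261 = 12.1149
  In-person, B: 93×74/261 = 26.3678
  In-person, C: 93×84/261 = 29.9310
  In-person, D: 93×69/261 = 24.5862
  Hybrid, A: 72×34/261 = 9.3793
  Hybrid, B: 72×74/261 = 20.4138
  Hybrid, C: 72×84/261 = 23.1724
  Hybrid, D: 72×69/261 = 19.0345
  Online, A: 96×34/261 = 12.5057
  Online, B: 96×74/261 = 27.2184
  Online, C: 96×84/261 = 30.8966
  Online, D: 96×69/261 = 25.3793
Contributions (O − E)²/E:
  (7 − 12.1149)²/12.1149 = 2.1595
  (22 − 26.3678)²/26.3678 = 0.7235
  (34 − 29.9310)²/29.9310 = 0.5532
  (30 − 24.5862)²/24.5862 = 1.1921
  (16 − 9.3793)²/9.3793 = 4.6734
  (37 − 20.4138)²/20.4138 = 13.4763
  (6 − 23.1724)²/23.1724 = 12.7260
  (13 − 19.0345)²/19.0345 = 1.9131
  (11 − 12.5057)²/12.5057 = 0.1813
  (15 − 27.2184)²/27.2184 = 5.4849
  (44 − 30.8966)²/30.8966 = 5.5572
  (26 − 25.3793)²/25.3793 = 0.0152
χ² = 2.1595 + 0.7235 + 0.5532 + 1.1921 + 4.6734 + 13.4763 + 12.7260 + 1.9131 + 0.1813 + 5.4849 + 5.5572 + 0.0152 = 48.66

48.66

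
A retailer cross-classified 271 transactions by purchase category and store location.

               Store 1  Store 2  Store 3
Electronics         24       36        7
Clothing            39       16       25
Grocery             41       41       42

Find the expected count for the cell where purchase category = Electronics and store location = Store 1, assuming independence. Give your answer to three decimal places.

25.712

Row total (Electronics) = 67; column total (Store 1) = 104; grand total N = 271.
Expected count = (row total × column total) / N = 67 × 104 / 271 = 25.712.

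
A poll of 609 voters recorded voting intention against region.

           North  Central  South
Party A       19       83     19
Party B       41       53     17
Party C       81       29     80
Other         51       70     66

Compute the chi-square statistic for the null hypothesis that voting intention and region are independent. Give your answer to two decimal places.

104.00

Row totals: 121, 111, 190, 187. Column totals: 192, 235, 182. Grand total N = 609.
Expected counts (row total × column total / N):
  Party A, North: 121×192/609 = 38.1478
  Party A, Central: 121×235/609 = 46.6913
  Party A, South: 121×182/609 = 36.1609
  Party B, North: 111×192/609 = 34.9951
  Party B, Central: 111×235/609 = 42.8325
  Party B, South: 111×182/609 = 33.1724
  Party C, North: 190×192/609 = 59.9015
  Party C, Central: 190×235/609 = 73.3169
  Party C, South: 190×182/609 = 56.7816
  Other, North: 187×192/609 = 58.9557
  Other, Central: 187×235/609 = 72.1593
  Other, South: 187×182/609 = 55.8851
Contributions (O − E)²/E:
  (19 − 38.1478)²/38.1478 = 9.6110
  (83 − 46.6913)²/46.6913 = 28.2348
  (19 − 36.1609)²/36.1609 = 8.1441
  (41 − 34.9951)²/34.9951 = 1.0304
  (53 − 42.8325)²/42.8325 = 2.4135
  (17 − 33.1724)²/33.1724 = 7.8845
  (81 − 59.9015)²/59.9015 = 7.4313
  (29 − 73.3169)²/73.3169 = 26.7877
  (80 − 56.7816)²/56.7816 = 9.4942
  (51 − 58.9557)²/58.9557 = 1.0736
  (70 − 72.1593)²/72.1593 = 0.0646
  (66 − 55.8851)²/55.8851 = 1.8307
χ² = 9.6110 + 28.2348 + 8.1441 + 1.0304 + 2.4135 + 7.8845 + 7.4313 + 26.7877 + 9.4942 + 1.0736 + 0.0646 + 1.8307 = 104.00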